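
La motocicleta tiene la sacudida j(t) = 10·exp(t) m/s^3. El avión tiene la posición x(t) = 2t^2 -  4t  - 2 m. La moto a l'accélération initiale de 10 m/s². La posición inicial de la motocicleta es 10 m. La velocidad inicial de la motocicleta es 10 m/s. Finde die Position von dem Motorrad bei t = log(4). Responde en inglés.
To solve this, we need to take 3 integrals of our jerk equation j(t) = 10·exp(t). Finding the integral of j(t) and using a(0) = 10: a(t) = 10·exp(t). Taking ∫a(t)dt and applying v(0) = 10, we find v(t) = 10·exp(t). Taking ∫v(t)dt and applying x(0) = 10, we find x(t) = 10·exp(t). We have position x(t) = 10·exp(t). Substituting t = log(4): x(log(4)) = 40.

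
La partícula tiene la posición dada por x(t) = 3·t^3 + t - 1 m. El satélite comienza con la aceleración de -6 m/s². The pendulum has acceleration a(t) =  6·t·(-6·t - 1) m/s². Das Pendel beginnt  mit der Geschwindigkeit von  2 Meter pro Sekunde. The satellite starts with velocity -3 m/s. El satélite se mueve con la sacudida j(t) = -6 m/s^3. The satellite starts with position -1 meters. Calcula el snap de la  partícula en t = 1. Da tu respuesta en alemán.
Ausgehend von der Position x(t) = 3·t^3 + t - 1, nehmen wir 4 Ableitungen. Mit d/dt von x(t) finden wir v(t) = 9·t^2 + 1. Die Ableitung von der Geschwindigkeit ergibt die Beschleunigung: a(t) = 18·t. Die Ableitung von der Beschleunigung ergibt den Ruck: j(t) = 18. Die Ableitung von dem Ruck ergibt den Snap: s(t) = 0. Mit s(t) = 0 und Einsetzen von t = 1, finden wir s = 0.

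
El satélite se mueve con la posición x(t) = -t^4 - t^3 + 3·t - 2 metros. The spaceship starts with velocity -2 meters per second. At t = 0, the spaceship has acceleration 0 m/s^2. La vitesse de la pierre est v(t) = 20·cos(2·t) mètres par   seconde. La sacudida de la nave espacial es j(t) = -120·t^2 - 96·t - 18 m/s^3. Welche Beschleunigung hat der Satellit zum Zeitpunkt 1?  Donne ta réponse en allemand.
Um dies zu lösen, müssen wir 2 Ableitungen unserer Gleichung für die Position x(t) = -t^4 - t^3 + 3·t - 2 nehmen. Durch Ableiten von der Position erhalten wir die Geschwindigkeit: v(t) = -4·t^3 - 3·t^2 + 3. Durch Ableiten von der Geschwindigkeit erhalten wir die Beschleunigung: a(t) = -12·t^2 - 6·t. Mit a(t) = -12·t^2 - 6·t und Einsetzen von t = 1, finden wir a = -18.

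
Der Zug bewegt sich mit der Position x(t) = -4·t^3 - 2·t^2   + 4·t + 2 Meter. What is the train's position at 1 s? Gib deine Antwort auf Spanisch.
Tenemos la posición x(t) = -4·t^3 - 2·t^2 + 4·t + 2. Sustituyendo t = 1: x(1) = 0.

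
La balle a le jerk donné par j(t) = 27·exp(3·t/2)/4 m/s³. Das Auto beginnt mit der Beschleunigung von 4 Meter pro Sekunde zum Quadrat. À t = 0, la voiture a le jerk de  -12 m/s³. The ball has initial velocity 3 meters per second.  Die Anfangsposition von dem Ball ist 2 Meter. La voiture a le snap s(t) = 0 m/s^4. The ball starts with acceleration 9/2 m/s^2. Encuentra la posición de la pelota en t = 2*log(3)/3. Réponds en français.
Nous devons trouver la primitive de notre équation du jerk j(t) = 27·exp(3·t/2)/4 3 fois. En prenant ∫j(t)dt et en appliquant a(0) = 9/2, nous trouvons a(t) = 9·exp(3·t/2)/2. En intégrant l'accélération et en utilisant la condition initiale v(0) = 3, nous obtenons v(t) = 3·exp(3·t/2). En prenant ∫v(t)dt et en appliquant x(0) = 2, nous trouvons x(t) = 2·exp(3·t/2). Nous avons la position x(t) = 2·exp(3·t/2). En substituant t = 2*log(3)/3: x(2*log(3)/3) = 6.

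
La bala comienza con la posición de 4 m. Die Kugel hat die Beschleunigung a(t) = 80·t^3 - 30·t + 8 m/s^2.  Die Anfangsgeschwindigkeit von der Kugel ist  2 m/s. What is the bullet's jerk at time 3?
We must differentiate our acceleration equation a(t) = 80·t^3 - 30·t + 8 1 time. The derivative of acceleration gives jerk: j(t) = 240·t^2 - 30. From the given jerk equation j(t) = 240·t^2 - 30, we substitute t = 3 to get j = 2130.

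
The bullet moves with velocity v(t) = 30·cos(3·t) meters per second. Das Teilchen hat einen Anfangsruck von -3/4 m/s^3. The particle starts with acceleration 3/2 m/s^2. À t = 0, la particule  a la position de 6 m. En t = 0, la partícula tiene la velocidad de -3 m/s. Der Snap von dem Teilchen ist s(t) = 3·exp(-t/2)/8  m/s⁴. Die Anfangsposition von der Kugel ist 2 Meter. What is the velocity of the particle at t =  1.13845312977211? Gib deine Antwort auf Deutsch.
Wir müssen die Stammfunktion unserer Gleichung für den Snap s(t) = 3·exp(-t/2)/8 3-mal finden. Das Integral von dem Snap ist der Ruck. Mit j(0) = -3/4 erhalten wir j(t) = -3·exp(-t/2)/4. Durch Integration von dem Ruck und Verwendung der Anfangsbedingung a(0) = 3/2, erhalten wir a(t) = 3·exp(-t/2)/2. Mit ∫a(t)dt und Anwendung von v(0) = -3, finden wir v(t) = -3·exp(-t/2). Mit v(t) = -3·exp(-t/2) und Einsetzen von t = 1.13845312977211, finden wir v = -1.69788901537339.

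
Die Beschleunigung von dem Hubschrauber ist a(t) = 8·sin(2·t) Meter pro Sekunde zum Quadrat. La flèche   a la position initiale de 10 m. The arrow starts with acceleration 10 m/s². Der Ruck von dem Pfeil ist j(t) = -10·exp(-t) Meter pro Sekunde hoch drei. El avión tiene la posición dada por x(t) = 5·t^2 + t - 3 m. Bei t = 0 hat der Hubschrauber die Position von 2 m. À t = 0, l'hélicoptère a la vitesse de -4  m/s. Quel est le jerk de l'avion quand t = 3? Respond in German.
Um dies zu lösen, müssen wir 3 Ableitungen unserer Gleichung für die Position x(t) = 5·t^2 + t - 3 nehmen. Durch Ableiten von der Position erhalten wir die Geschwindigkeit: v(t) = 10·t + 1. Durch Ableiten von der Geschwindigkeit erhalten wir die Beschleunigung: a(t) = 10. Die Ableitung von der Beschleunigung ergibt den Ruck: j(t) = 0. Aus der Gleichung für den Ruck j(t) = 0, setzen wir t = 3 ein und erhalten j = 0.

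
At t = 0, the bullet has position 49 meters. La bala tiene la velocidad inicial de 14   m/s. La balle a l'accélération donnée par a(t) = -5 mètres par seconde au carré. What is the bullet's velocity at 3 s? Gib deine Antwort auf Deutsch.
Wir müssen unsere Gleichung für die Beschleunigung a(t) = -5 1-mal integrieren. Das Integral von der Beschleunigung, mit v(0) = 14, ergibt die Geschwindigkeit: v(t) = 14 - 5·t. Aus der Gleichung für die Geschwindigkeit v(t) = 14 - 5·t, setzen wir t = 3 ein und erhalten v = -1.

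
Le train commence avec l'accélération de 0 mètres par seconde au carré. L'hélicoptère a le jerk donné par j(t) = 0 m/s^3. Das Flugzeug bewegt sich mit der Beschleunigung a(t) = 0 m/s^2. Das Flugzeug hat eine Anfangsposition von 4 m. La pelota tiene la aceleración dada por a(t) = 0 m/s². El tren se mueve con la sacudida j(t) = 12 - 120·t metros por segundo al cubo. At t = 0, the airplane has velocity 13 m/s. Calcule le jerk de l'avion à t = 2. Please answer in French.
Pour résoudre ceci, nous devons prendre 1 dérivée de notre équation de l'accélération a(t) = 0. La dérivée de l'accélération donne le jerk: j(t) = 0. De l'équation du jerk j(t) = 0, nous substituons t = 2 pour obtenir j = 0.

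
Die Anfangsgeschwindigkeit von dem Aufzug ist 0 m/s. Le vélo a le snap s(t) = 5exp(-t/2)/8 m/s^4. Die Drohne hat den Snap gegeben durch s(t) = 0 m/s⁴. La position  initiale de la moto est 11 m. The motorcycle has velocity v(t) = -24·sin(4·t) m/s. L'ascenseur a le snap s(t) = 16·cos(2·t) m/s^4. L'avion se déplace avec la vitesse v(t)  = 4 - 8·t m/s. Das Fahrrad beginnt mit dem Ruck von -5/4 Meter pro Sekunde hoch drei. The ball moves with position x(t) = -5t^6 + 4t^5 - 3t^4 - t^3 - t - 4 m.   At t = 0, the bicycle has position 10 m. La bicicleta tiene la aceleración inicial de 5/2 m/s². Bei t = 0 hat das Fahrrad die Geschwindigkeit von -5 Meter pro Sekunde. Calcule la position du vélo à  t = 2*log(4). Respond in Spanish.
Partiendo del snap s(t) = 5·exp(-t/2)/8, tomamos 4 integrales. Integrando el snap y usando la condición inicial j(0) = -5/4, obtenemos j(t) = -5·exp(-t/2)/4. La antiderivada de la sacudida, con a(0) = 5/2, da la aceleración: a(t) = 5·exp(-t/2)/2. Tomando ∫a(t)dt y aplicando v(0) = -5, encontramos v(t) = -5·exp(-t/2). Tomando ∫v(t)dt y aplicando x(0) = 10, encontramos x(t) = 10·exp(-t/2). Usando x(t) = 10·exp(-t/2) y sustituyendo t = 2*log(4), encontramos x = 5/2.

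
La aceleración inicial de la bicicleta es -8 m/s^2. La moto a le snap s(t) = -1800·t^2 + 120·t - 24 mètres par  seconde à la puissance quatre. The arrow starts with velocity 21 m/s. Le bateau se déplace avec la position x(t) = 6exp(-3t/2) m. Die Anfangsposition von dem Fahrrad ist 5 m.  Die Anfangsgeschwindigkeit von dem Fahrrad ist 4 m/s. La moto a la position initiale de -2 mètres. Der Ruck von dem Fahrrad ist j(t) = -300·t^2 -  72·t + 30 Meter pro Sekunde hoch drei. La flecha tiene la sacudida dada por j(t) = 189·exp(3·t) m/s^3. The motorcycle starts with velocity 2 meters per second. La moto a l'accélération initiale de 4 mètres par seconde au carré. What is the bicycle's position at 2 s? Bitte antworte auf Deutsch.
Ausgehend von dem Ruck j(t) = -300·t^2 - 72·t + 30, nehmen wir 3 Integrale. Durch Integration von dem Ruck und Verwendung der Anfangsbedingung a(0) = -8, erhalten wir a(t) = -100·t^3 - 36·t^2 + 30·t - 8. Mit ∫a(t)dt und Anwendung von v(0) = 4, finden wir v(t) = -25·t^4 - 12·t^3 + 15·t^2 - 8·t + 4. Durch Integration von der Geschwindigkeit und Verwendung der Anfangsbedingung x(0) = 5, erhalten wir x(t) = -5·t^5 - 3·t^4 + 5·t^3 - 4·t^2 + 4·t + 5. Wir haben die Position x(t) = -5·t^5 - 3·t^4 + 5·t^3 - 4·t^2 + 4·t + 5. Durch Einsetzen von t = 2: x(2) = -171.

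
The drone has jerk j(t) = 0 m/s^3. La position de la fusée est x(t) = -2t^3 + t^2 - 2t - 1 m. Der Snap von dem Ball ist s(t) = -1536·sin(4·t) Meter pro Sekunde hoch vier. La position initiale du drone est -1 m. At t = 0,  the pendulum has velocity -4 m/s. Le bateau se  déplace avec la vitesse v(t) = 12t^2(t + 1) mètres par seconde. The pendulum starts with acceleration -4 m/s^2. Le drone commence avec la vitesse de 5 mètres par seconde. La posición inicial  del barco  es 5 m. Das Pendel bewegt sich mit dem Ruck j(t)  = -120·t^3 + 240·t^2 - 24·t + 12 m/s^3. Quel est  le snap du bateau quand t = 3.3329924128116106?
En partant de la vitesse v(t) = 12·t^2·(t + 1), nous prenons 3 dérivées. La dérivée de la vitesse donne l'accélération: a(t) = 12·t^2 + 24·t·(t + 1). La dérivée de l'accélération donne le jerk: j(t) = 72·t + 24. La dérivée du jerk donne le snap: s(t) = 72. En utilisant s(t) = 72 et en substituant t = 3.3329924128116106, nous trouvons s = 72.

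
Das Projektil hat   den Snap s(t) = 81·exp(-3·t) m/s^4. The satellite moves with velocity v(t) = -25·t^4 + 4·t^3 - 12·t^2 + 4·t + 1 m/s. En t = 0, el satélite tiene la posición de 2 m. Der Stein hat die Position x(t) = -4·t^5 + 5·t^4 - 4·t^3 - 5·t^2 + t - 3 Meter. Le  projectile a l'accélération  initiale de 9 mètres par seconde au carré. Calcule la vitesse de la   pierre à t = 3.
Pour résoudre ceci, nous devons prendre 1 dérivée de notre équation de la position x(t) = -4·t^5 + 5·t^4 - 4·t^3 - 5·t^2 + t - 3. En dérivant la position, nous obtenons la vitesse: v(t) = -20·t^4 + 20·t^3 - 12·t^2 - 10·t + 1. De l'équation de la vitesse v(t) = -20·t^4 + 20·t^3 - 12·t^2 - 10·t + 1, nous substituons t = 3 pour obtenir v = -1217.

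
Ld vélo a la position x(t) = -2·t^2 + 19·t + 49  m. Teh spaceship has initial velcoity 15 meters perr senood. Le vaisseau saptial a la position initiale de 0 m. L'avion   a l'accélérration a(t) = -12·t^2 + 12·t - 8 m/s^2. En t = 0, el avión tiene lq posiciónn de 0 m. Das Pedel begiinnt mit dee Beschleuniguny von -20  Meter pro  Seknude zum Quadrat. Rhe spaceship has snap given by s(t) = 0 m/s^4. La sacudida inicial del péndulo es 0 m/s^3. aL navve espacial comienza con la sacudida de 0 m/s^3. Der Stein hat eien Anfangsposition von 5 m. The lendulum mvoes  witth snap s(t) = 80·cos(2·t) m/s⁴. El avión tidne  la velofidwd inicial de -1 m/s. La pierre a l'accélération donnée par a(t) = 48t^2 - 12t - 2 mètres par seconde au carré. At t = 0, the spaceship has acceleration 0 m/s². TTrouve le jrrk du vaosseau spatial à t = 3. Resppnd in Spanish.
Partiendo del snap s(t) = 0, tomamos 1 integral. Tomando ∫s(t)dt y aplicando j(0) = 0, encontramos j(t) = 0. Usando j(t) = 0 y sustituyendo t = 3, encontramos j = 0.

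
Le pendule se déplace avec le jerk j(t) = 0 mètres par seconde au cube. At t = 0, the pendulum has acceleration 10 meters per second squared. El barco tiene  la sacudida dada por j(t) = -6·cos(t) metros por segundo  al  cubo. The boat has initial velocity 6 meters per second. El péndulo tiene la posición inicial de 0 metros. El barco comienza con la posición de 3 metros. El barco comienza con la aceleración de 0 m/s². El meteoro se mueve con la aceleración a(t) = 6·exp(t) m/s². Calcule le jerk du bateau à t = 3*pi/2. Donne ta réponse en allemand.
Mit j(t) = -6·cos(t) und Einsetzen von t = 3*pi/2, finden wir j = 0.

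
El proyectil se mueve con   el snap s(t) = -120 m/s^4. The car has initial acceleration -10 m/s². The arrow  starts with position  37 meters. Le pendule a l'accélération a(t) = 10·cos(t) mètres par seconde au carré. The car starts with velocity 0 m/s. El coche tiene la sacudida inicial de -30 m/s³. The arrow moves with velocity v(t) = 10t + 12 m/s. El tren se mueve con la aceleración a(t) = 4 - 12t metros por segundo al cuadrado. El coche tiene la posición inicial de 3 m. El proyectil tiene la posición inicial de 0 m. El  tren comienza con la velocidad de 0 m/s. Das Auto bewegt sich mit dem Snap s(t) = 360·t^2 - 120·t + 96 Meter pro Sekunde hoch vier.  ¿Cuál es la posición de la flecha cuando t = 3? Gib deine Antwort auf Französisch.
Pour résoudre ceci, nous devons prendre 1 intégrale de notre équation de la vitesse v(t) = 10·t + 12. L'intégrale de la vitesse est la position. En utilisant x(0) = 37, nous obtenons x(t) = 5·t^2 + 12·t + 37. Nous avons la position x(t) = 5·t^2 + 12·t + 37. En substituant t = 3: x(3) = 118.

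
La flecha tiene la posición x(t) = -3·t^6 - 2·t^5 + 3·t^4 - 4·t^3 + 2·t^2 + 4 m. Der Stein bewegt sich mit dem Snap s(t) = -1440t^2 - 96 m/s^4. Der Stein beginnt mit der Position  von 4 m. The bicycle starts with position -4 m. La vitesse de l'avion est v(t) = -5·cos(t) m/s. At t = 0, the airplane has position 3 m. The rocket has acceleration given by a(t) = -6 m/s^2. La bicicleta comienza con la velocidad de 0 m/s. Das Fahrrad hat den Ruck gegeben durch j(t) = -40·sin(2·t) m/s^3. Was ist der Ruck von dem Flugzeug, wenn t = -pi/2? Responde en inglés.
Starting from velocity v(t) = -5·cos(t), we take 2 derivatives. Differentiating velocity, we get acceleration: a(t) = 5·sin(t). Differentiating acceleration, we get jerk: j(t) = 5·cos(t). Using j(t) = 5·cos(t) and substituting t = -pi/2, we find j = 0.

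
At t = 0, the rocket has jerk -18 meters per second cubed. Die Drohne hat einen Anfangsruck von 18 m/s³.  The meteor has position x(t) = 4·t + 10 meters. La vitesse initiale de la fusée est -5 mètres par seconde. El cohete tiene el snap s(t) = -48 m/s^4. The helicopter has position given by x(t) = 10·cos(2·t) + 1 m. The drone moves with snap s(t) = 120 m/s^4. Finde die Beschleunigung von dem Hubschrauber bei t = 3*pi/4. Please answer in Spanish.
Para resolver esto, necesitamos tomar 2 derivadas de nuestra ecuación de la posición x(t) = 10·cos(2·t) + 1. Derivando la posición, obtenemos la velocidad: v(t) = -20·sin(2·t). Derivando la velocidad, obtenemos la aceleración: a(t) = -40·cos(2·t). De la ecuación de la aceleración a(t) = -40·cos(2·t), sustituimos t = 3*pi/4 para obtener a = 0.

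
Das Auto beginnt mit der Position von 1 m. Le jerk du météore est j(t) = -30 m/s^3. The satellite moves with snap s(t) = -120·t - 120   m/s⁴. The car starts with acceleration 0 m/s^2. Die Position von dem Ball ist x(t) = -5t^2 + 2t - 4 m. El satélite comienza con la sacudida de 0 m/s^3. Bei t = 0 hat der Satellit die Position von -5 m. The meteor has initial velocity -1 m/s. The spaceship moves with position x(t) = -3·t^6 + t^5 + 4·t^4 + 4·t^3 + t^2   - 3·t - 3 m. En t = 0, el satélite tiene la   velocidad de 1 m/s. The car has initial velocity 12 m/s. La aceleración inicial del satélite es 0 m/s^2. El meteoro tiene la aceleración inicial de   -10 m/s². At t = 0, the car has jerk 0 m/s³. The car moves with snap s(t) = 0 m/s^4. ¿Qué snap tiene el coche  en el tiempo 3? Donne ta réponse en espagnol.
Usando s(t) = 0 y sustituyendo t = 3, encontramos s = 0.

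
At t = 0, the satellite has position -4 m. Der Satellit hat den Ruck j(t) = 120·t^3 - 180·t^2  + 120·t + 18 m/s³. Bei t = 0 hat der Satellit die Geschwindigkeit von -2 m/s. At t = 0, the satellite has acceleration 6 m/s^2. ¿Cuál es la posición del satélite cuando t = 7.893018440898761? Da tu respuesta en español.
Partiendo de la sacudida j(t) = 120·t^3 - 180·t^2 + 120·t + 18, tomamos 3 integrales. Tomando ∫j(t)dt y aplicando a(0) = 6, encontramos a(t) = 30·t^4 - 60·t^3 + 60·t^2 + 18·t + 6. La integral de la aceleración es la velocidad. Usando v(0) = -2, obtenemos v(t) = 6·t^5 - 15·t^4 + 20·t^3 + 9·t^2 + 6·t - 2. Tomando ∫v(t)dt y aplicando x(0) = -4, encontramos x(t) = t^6 - 3·t^5 + 5·t^4 + 3·t^3 + 3·t^2 - 2·t - 4. Usando x(t) = t^6 - 3·t^5 + 5·t^4 + 3·t^3 + 3·t^2 - 2·t - 4 y sustituyendo t = 7.893018440898761, encontramos x = 170945.427284075.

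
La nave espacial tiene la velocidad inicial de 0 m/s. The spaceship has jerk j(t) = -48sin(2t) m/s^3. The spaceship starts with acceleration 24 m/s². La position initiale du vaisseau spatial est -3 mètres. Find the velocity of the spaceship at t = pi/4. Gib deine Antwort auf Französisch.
En partant du jerk j(t) = -48·sin(2·t), nous prenons 2 primitives. L'intégrale du jerk est l'accélération. En utilisant a(0) = 24, nous obtenons a(t) = 24·cos(2·t). En prenant ∫a(t)dt et en appliquant v(0) = 0, nous trouvons v(t) = 12·sin(2·t). De l'équation de la vitesse v(t) = 12·sin(2·t), nous substituons t = pi/4 pour obtenir v = 12.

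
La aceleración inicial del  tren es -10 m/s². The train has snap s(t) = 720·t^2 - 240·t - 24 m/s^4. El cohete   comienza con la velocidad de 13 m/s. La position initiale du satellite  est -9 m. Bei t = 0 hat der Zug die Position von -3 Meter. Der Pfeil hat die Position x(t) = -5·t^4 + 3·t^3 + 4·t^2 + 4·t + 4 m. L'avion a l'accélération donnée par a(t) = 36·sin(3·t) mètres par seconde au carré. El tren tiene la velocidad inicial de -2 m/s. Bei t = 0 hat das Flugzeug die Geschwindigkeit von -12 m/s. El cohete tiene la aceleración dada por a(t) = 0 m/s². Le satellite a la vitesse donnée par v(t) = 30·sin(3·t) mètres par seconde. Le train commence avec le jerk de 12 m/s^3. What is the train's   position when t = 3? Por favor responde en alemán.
Um dies zu lösen, müssen wir 4 Stammfunktionen unserer Gleichung für den Snap s(t) = 720·t^2 - 240·t - 24 finden. Durch Integration von dem Snap und Verwendung der Anfangsbedingung j(0) = 12, erhalten wir j(t) = 240·t^3 - 120·t^2 - 24·t + 12. Mit ∫j(t)dt und Anwendung von a(0) = -10, finden wir a(t) = 60·t^4 - 40·t^3 - 12·t^2 + 12·t - 10. Durch Integration von der Beschleunigung und Verwendung der Anfangsbedingung v(0) = -2, erhalten wir v(t) = 12·t^5 - 10·t^4 - 4·t^3 + 6·t^2 - 10·t - 2. Die Stammfunktion von der Geschwindigkeit ist die Position. Mit x(0) = -3 erhalten wir x(t) = 2·t^6 - 2·t^5 - t^4 + 2·t^3 - 5·t^2 - 2·t - 3. Wir haben die Position x(t) = 2·t^6 - 2·t^5 - t^4 + 2·t^3 - 5·t^2 - 2·t - 3. Durch Einsetzen von t = 3: x(3) = 891.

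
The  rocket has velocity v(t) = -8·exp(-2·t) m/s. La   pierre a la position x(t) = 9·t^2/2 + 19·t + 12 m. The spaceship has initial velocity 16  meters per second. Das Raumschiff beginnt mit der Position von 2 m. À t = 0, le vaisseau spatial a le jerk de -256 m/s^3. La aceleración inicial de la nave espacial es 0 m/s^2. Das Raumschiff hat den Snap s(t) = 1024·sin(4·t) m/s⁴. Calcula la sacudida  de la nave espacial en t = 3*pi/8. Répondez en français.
Pour résoudre ceci, nous devons prendre 1 intégrale de notre équation du snap s(t) = 1024·sin(4·t). L'intégrale du snap est le jerk. En utilisant j(0) = -256, nous obtenons j(t) = -256·cos(4·t). En utilisant j(t) = -256·cos(4·t) et en substituant t = 3*pi/8, nous trouvons j = 0.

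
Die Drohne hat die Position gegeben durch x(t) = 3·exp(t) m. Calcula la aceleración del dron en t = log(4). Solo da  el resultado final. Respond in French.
La réponse est 12.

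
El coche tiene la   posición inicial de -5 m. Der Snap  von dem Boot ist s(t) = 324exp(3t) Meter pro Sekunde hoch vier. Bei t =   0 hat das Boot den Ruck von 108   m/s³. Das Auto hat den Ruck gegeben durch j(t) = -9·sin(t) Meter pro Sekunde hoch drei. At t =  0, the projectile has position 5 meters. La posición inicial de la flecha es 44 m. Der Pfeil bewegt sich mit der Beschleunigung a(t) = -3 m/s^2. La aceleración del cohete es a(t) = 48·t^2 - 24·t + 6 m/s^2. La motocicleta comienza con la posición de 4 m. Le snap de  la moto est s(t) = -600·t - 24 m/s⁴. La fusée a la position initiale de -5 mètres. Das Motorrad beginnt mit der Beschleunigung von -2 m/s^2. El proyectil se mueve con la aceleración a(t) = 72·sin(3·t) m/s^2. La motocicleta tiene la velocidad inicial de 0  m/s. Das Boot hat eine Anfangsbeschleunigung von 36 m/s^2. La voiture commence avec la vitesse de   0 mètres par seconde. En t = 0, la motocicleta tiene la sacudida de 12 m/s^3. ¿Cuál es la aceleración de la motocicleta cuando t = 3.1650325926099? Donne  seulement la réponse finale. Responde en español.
a(3.1650325926099) = -3254.77844439672.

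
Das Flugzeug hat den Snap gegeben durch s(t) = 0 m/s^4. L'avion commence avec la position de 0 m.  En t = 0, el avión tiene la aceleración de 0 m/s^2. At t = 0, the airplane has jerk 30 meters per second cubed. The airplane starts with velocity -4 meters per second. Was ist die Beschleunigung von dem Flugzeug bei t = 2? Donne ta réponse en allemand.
Wir müssen unsere Gleichung für den Snap s(t) = 0 2-mal integrieren. Mit ∫s(t)dt und Anwendung von j(0) = 30, finden wir j(t) = 30. Durch Integration von dem Ruck und Verwendung der Anfangsbedingung a(0) = 0, erhalten wir a(t) = 30·t. Mit a(t) = 30·t und Einsetzen von t = 2, finden wir a = 60.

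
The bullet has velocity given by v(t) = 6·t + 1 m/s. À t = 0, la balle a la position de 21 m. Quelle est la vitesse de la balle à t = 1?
Nous avons la vitesse v(t) = 6·t + 1. En substituant t = 1: v(1) = 7.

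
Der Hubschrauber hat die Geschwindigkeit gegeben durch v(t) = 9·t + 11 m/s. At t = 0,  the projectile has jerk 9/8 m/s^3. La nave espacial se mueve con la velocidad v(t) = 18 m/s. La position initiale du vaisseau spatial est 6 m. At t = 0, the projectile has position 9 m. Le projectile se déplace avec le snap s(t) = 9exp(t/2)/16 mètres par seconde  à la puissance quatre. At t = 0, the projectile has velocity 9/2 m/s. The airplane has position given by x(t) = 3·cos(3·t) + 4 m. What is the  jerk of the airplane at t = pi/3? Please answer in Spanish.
Partiendo de la posición x(t) = 3·cos(3·t) + 4, tomamos 3 derivadas. Derivando la posición, obtenemos la velocidad: v(t) = -9·sin(3·t). La derivada de la velocidad da la aceleración: a(t) = -27·cos(3·t). Derivando la aceleración, obtenemos la sacudida: j(t) = 81·sin(3·t). Tenemos la sacudida j(t) = 81·sin(3·t). Sustituyendo t = pi/3: j(pi/3) = 0.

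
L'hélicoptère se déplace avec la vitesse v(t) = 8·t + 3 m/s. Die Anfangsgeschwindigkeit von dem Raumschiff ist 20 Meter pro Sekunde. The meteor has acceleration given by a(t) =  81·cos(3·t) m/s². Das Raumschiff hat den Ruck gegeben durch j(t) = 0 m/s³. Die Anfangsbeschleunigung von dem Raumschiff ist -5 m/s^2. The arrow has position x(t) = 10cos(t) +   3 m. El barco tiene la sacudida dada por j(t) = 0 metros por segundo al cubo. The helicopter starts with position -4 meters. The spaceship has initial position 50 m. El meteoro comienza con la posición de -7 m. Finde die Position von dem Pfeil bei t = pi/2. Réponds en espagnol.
De la ecuación de la posición x(t) = 10·cos(t) + 3, sustituimos t = pi/2 para obtener x = 3.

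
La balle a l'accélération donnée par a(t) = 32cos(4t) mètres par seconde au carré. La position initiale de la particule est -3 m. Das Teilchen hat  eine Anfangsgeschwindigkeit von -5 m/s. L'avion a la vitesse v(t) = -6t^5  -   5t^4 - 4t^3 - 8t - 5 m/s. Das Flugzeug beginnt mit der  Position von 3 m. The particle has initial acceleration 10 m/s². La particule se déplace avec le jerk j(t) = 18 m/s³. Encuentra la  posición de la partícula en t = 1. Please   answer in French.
Nous devons trouver l'intégrale de notre équation du jerk j(t) = 18 3 fois. La primitive du jerk est l'accélération. En utilisant a(0) = 10, nous obtenons a(t) = 18·t + 10. En prenant ∫a(t)dt et en appliquant v(0) = -5, nous trouvons v(t) = 9·t^2 + 10·t - 5. En prenant ∫v(t)dt et en appliquant x(0) = -3, nous trouvons x(t) = 3·t^3 + 5·t^2 - 5·t - 3. Nous avons la position x(t) = 3·t^3 + 5·t^2 - 5·t - 3. En substituant t = 1: x(1) = 0.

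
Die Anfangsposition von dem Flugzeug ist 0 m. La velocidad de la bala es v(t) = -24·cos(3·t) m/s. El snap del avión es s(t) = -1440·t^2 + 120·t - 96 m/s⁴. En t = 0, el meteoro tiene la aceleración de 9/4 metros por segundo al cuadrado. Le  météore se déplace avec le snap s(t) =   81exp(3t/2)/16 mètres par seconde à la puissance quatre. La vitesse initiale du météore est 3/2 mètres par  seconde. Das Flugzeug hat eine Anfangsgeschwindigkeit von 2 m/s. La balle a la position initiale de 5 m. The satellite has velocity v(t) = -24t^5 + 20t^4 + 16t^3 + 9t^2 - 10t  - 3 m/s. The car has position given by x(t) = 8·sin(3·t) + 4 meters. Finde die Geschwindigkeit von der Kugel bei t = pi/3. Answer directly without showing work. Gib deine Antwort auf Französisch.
v(pi/3) = 24.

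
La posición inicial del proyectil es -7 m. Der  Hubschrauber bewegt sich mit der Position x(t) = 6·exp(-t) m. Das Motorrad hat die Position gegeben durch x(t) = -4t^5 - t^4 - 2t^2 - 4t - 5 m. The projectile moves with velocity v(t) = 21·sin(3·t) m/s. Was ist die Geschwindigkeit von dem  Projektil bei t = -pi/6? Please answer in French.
De l'équation de la vitesse v(t) = 21·sin(3·t), nous substituons t = -pi/6 pour obtenir v = -21.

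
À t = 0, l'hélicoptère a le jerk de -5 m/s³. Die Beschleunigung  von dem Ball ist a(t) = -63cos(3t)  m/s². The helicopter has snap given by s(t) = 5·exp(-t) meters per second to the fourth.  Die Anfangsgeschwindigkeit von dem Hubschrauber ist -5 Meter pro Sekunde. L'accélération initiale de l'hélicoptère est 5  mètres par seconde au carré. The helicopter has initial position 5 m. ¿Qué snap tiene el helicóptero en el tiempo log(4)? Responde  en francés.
Nous avons le snap s(t) = 5·exp(-t). En substituant t = log(4): s(log(4)) = 5/4.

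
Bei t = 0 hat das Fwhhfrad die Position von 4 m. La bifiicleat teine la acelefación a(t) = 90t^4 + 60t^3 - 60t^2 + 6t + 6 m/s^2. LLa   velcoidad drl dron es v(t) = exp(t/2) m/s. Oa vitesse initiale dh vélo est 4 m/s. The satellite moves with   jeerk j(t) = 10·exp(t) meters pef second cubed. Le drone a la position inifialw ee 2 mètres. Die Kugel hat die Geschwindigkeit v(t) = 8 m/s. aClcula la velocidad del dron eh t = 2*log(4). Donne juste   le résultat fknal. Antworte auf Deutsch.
v(2*log(4)) = 4.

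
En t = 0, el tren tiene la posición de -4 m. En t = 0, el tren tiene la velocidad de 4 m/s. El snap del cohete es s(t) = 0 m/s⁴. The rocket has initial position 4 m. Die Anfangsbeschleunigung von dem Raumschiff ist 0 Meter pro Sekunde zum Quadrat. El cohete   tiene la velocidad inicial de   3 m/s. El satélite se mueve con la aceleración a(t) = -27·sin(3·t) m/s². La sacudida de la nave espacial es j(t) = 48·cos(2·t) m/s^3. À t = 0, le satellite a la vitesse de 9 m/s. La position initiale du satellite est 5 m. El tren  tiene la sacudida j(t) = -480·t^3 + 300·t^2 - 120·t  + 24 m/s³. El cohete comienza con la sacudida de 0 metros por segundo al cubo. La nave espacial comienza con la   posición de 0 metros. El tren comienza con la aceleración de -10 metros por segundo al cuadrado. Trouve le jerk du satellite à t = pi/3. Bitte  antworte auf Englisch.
We must differentiate our acceleration equation a(t) = -27·sin(3·t) 1 time. The derivative of acceleration gives jerk: j(t) = -81·cos(3·t). We have jerk j(t) = -81·cos(3·t). Substituting t = pi/3: j(pi/3) = 81.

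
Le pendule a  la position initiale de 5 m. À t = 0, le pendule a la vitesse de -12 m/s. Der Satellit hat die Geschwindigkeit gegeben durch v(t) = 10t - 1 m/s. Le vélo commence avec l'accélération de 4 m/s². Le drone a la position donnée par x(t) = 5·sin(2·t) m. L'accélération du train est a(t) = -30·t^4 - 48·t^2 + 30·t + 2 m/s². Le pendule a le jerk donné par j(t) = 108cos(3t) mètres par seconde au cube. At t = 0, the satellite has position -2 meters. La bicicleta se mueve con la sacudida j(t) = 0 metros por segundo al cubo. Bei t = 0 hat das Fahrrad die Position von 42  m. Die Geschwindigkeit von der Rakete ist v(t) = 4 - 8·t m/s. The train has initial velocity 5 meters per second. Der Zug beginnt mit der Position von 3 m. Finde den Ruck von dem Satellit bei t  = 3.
Ausgehend von der Geschwindigkeit v(t) = 10·t - 1, nehmen wir 2 Ableitungen. Die Ableitung von der Geschwindigkeit ergibt die Beschleunigung: a(t) = 10. Mit d/dt von a(t) finden wir j(t) = 0. Mit j(t) = 0 und Einsetzen von t = 3, finden wir j = 0.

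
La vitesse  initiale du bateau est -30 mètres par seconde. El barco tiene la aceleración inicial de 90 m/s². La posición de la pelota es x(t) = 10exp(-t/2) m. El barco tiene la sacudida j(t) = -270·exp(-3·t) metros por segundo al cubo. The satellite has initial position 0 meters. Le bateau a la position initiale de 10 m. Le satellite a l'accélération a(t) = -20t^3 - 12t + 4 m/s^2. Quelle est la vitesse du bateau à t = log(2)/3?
Nous devons trouver l'intégrale de notre équation du jerk j(t) = -270·exp(-3·t) 2 fois. En prenant ∫j(t)dt et en appliquant a(0) = 90, nous trouvons a(t) = 90·exp(-3·t). L'intégrale de l'accélération est la vitesse. En utilisant v(0) = -30, nous obtenons v(t) = -30·exp(-3·t). Nous avons la vitesse v(t) = -30·exp(-3·t). En substituant t = log(2)/3: v(log(2)/3) = -15.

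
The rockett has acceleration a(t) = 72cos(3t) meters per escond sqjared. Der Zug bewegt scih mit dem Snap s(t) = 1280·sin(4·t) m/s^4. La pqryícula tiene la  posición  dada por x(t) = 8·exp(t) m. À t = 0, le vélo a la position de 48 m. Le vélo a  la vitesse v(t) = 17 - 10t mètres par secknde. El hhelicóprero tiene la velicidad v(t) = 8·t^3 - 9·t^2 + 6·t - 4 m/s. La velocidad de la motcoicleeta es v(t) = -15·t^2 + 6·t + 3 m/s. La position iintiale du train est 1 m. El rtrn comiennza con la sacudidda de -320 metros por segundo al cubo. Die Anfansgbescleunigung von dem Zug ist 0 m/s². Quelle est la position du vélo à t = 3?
Nous devons trouver la primitive de notre équation de la vitesse v(t) = 17 - 10·t 1 fois. En prenant ∫v(t)dt et en appliquant x(0) = 48, nous trouvons x(t) = -5·t^2 + 17·t + 48. Nous avons la position x(t) = -5·t^2 + 17·t + 48. En substituant t = 3: x(3) = 54.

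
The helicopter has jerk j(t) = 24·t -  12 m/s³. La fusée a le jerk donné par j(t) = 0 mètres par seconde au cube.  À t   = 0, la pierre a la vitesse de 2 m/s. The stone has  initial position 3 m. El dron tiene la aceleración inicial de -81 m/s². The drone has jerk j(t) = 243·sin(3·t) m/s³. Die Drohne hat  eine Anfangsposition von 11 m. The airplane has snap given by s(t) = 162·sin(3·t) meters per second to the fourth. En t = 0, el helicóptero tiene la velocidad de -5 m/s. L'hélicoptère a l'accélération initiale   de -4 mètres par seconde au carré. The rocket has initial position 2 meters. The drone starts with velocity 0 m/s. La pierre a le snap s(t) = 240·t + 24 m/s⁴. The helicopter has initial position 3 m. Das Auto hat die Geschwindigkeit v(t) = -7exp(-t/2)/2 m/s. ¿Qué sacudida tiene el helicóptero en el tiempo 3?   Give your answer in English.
We have jerk j(t) = 24·t - 12. Substituting t = 3: j(3) = 60.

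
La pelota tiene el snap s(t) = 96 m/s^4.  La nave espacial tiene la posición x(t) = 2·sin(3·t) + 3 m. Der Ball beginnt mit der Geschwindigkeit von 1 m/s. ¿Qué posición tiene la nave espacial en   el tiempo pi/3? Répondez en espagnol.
De la ecuación de la posición x(t) = 2·sin(3·t) + 3, sustituimos t = pi/3 para obtener x = 3.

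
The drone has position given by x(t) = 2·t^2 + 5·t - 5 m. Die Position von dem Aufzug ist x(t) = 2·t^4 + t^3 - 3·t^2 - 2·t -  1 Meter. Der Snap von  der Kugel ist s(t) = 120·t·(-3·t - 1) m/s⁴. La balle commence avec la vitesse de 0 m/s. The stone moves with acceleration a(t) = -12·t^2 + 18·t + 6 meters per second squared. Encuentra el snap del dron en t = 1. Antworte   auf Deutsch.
Um dies zu lösen, müssen wir 4 Ableitungen unserer Gleichung für die Position x(t) = 2·t^2 + 5·t - 5 nehmen. Die Ableitung von der Position ergibt die Geschwindigkeit: v(t) = 4·t + 5. Durch Ableiten von der Geschwindigkeit erhalten wir die Beschleunigung: a(t) = 4. Die Ableitung von der Beschleunigung ergibt den Ruck: j(t) = 0. Mit d/dt von j(t) finden wir s(t) = 0. Wir haben den Snap s(t) = 0. Durch Einsetzen von t = 1: s(1) = 0.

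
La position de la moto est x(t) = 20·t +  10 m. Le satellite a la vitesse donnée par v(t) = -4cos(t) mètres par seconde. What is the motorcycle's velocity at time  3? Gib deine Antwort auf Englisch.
Starting from position x(t) = 20·t + 10, we take 1 derivative. Differentiating position, we get velocity: v(t) = 20. From the given velocity equation v(t) = 20, we substitute t = 3 to get v = 20.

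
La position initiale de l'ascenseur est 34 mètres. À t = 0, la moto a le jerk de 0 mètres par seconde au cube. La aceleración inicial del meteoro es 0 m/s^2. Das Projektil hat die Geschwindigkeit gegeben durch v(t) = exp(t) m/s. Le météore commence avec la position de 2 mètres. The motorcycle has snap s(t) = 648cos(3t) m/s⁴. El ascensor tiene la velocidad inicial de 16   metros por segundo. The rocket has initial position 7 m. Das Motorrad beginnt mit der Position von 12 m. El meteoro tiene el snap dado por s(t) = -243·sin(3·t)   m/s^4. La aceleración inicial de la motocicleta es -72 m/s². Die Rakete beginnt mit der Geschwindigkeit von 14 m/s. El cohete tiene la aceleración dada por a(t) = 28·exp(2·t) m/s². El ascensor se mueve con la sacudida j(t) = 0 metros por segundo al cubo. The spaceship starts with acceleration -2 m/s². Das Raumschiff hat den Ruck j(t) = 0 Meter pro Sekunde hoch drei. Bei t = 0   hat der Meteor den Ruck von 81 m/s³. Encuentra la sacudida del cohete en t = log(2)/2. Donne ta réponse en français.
Pour résoudre ceci, nous devons prendre 1 dérivée de notre équation de l'accélération a(t) = 28·exp(2·t). En dérivant l'accélération, nous obtenons le jerk: j(t) = 56·exp(2·t). En utilisant j(t) = 56·exp(2·t) et en substituant t = log(2)/2, nous trouvons j = 112.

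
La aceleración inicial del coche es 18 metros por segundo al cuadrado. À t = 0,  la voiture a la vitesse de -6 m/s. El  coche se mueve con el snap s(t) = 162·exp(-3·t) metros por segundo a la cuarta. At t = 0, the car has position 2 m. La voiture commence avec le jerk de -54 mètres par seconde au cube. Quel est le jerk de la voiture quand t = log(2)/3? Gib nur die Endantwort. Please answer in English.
The jerk at t = log(2)/3 is j = -27.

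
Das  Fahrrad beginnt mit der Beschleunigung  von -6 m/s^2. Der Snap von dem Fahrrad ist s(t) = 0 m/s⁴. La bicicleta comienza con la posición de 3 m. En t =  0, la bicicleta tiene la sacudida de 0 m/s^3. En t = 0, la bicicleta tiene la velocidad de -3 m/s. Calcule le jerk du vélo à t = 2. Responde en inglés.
We must find the antiderivative of our snap equation s(t) = 0 1 time. The integral of snap, with j(0) = 0, gives jerk: j(t) = 0. From the given jerk equation j(t) = 0, we substitute t = 2 to get j = 0.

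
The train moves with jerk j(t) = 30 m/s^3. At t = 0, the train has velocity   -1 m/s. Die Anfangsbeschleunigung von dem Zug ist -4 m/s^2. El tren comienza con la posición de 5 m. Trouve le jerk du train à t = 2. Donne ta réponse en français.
De l'équation du jerk j(t) = 30, nous substituons t = 2 pour obtenir j = 30.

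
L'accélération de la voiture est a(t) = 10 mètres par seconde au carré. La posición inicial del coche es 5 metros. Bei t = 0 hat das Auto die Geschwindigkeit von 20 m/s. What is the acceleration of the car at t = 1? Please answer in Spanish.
Usando a(t) = 10 y sustituyendo t = 1, encontramos a = 10.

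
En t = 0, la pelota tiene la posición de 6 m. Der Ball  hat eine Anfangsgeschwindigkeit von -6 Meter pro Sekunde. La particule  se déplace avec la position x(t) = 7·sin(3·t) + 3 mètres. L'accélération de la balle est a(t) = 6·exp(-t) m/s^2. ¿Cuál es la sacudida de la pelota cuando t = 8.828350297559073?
Para resolver esto, necesitamos tomar 1 derivada de nuestra ecuación de la aceleración a(t) = 6·exp(-t). Tomando d/dt de a(t), encontramos j(t) = -6·exp(-t). De la ecuación de la sacudida j(t) = -6·exp(-t), sustituimos t = 8.828350297559073 para obtener j = -0.000879118525272679.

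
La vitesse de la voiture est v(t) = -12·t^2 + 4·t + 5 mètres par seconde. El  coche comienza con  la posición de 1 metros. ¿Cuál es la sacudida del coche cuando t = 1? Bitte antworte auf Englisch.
Starting from velocity v(t) = -12·t^2 + 4·t + 5, we take 2 derivatives. Taking d/dt of v(t), we find a(t) = 4 - 24·t. The derivative of acceleration gives jerk: j(t) = -24. We have jerk j(t) = -24. Substituting t = 1: j(1) = -24.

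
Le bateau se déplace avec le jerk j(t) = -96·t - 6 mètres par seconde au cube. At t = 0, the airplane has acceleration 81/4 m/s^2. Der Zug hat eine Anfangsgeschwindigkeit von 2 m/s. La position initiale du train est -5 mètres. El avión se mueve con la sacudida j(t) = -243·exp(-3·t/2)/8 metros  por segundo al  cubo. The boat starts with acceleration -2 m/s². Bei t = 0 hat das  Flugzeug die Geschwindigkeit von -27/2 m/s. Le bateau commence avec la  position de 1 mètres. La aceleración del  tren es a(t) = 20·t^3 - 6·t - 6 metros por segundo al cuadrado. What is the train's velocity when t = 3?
We must find the integral of our acceleration equation a(t) = 20·t^3 - 6·t - 6 1 time. Finding the integral of a(t) and using v(0) = 2: v(t) = 5·t^4 - 3·t^2 - 6·t + 2. We have velocity v(t) = 5·t^4 - 3·t^2 - 6·t + 2. Substituting t = 3: v(3) = 362.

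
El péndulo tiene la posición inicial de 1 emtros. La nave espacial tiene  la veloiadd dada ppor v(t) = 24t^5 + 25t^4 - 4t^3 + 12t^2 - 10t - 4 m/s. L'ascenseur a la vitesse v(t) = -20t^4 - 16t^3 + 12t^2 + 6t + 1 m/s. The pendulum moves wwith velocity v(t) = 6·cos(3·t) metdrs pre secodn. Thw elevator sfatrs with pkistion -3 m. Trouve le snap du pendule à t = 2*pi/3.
Pour résoudre ceci, nous devons prendre 3 dérivées de notre équation de la vitesse v(t) = 6·cos(3·t). En dérivant la vitesse, nous obtenons l'accélération: a(t) = -18·sin(3·t). En prenant d/dt de a(t), nous trouvons j(t) = -54·cos(3·t). En prenant d/dt de j(t), nous trouvons s(t) = 162·sin(3·t). Nous avons le snap s(t) = 162·sin(3·t). En substituant t = 2*pi/3: s(2*pi/3) = 0.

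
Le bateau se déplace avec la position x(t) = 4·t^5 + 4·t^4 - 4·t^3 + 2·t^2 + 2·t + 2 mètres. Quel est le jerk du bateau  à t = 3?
Nous devons dériver notre équation de la position x(t) = 4·t^5 + 4·t^4 - 4·t^3 + 2·t^2 + 2·t + 2 3 fois. En prenant d/dt de x(t), nous trouvons v(t) = 20·t^4 + 16·t^3 - 12·t^2 + 4·t + 2. En dérivant la vitesse, nous obtenons l'accélération: a(t) = 80·t^3 + 48·t^2 - 24·t + 4. En dérivant l'accélération, nous obtenons le jerk: j(t) = 240·t^2 + 96·t - 24. De l'équation du jerk j(t) = 240·t^2 + 96·t - 24, nous substituons t = 3 pour obtenir j = 2424.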